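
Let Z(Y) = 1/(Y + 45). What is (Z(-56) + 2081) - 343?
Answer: 19117/11 ≈ 1737.9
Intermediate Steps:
Z(Y) = 1/(45 + Y)
(Z(-56) + 2081) - 343 = (1/(45 - 56) + 2081) - 343 = (1/(-11) + 2081) - 343 = (-1/11 + 2081) - 343 = 22890/11 - 343 = 19117/11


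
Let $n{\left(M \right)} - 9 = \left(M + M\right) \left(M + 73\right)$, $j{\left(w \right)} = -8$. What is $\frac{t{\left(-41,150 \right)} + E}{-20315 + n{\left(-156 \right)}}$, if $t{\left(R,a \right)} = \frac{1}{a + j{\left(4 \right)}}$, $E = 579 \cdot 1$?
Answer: $\frac{82219}{793780} \approx 0.10358$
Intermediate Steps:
$E = 579$
$n{\left(M \right)} = 9 + 2 M \left(73 + M\right)$ ($n{\left(M \right)} = 9 + \left(M + M\right) \left(M + 73\right) = 9 + 2 M \left(73 + M\right)$)
$t{\left(R,a \right)} = \frac{1}{-8 + a}$ ($t{\left(R,a \right)} = \frac{1}{a - 8} = \frac{1}{-8 + a}$)
$\frac{t{\left(-41,150 \right)} + E}{-20315 + n{\left(-156 \right)}} = \frac{\frac{1}{-8 + 150} + 579}{-20315 + \left(9 + 2 \left(-156\right)^{2} + 146 \left(-156\right)\right)} = \frac{\frac{1}{142} + 579}{-20315 + \left(9 + 2 \cdot 24336 - 22776\right)} = \frac{\frac{1}{142} + 579}{-20315 + \left(9 + 48672 - 22776\right)} = \frac{82219}{142 \left(-20315 + 25905\right)} = \frac{82219}{142 \cdot 5590} = \frac{82219}{142} \cdot \frac{1}{5590} = \frac{82219}{793780}$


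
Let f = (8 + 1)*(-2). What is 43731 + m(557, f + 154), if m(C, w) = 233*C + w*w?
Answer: 192008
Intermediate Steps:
f = -18 (f = 9*(-2) = -18)
m(C, w) = w² + 233*C (m(C, w) = 233*C + w² = w² + 233*C)
43731 + m(557, f + 154) = 43731 + ((-18 + 154)² + 233*557) = 43731 + (136² + 129781) = 43731 + (18496 + 129781) = 43731 + 148277 = 192008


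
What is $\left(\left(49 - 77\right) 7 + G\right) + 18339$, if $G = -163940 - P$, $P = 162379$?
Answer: $-308176$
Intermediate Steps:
$G = -326319$ ($G = -163940 - 162379 = -326319$)
$\left(\left(49 - 77\right) 7 + G\right) + 18339 = \left(\left(49 - 77\right) 7 - 326319\right) + 18339 = \left(\left(-28\right) 7 - 326319\right) + 18339 = \left(-196 - 326319\right) + 18339 = -326515 + 18339 = -308176$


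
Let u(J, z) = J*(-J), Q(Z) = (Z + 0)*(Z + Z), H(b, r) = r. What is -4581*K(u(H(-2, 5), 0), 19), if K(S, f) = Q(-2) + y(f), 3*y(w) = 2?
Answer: -39702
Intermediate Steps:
y(w) = ⅔ (y(w) = (⅓)*2 = ⅔)
Q(Z) = 2*Z² (Q(Z) = Z*(2*Z) = 2*Z²)
u(J, z) = -J²
K(S, f) = 26/3 (K(S, f) = 2*(-2)² + ⅔ = 2*4 + ⅔ = 8 + ⅔ = 26/3)
-4581*K(u(H(-2, 5), 0), 19) = -4581*26/3 = -39702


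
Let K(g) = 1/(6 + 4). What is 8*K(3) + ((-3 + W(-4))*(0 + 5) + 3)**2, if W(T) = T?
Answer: 5124/5 ≈ 1024.8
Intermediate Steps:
K(g) = 1/10
8*K(3) + ((-3 + W(-4))*(0 + 5) + 3)**2 = 8*(1/10) + ((-3 - 4)*(0 + 5) + 3)**2 = 4/5 + (-7*5 + 3)**2 = 4/5 + (-35 + 3)**2 = 4/5 + (-32)**2 = 4/5 + 1024 = 5124/5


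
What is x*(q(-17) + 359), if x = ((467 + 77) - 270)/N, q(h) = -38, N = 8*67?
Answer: 43977/268 ≈ 164.09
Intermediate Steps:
N = 536
x = 137/268 (x = ((467 + 77) - 270)/536 = (544 - 270)*(1/536) = 274*(1/536) = 137/268 ≈ 0.51119)
x*(q(-17) + 359) = 137*(-38 + 359)/268 = (137/268)*321 = 43977/268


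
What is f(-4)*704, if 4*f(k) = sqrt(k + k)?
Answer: 352*I*sqrt(2) ≈ 497.8*I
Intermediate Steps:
f(k) = sqrt(2)*sqrt(k)/4 (f(k) = sqrt(k + k)/4 = sqrt(2*k)/4 = (sqrt(2)*sqrt(k))/4 = sqrt(2)*sqrt(k)/4)
f(-4)*704 = (sqrt(2)*sqrt(-4)/4)*704 = (sqrt(2)*(2*I)/4)*704 = (I*sqrt(2)/2)*704 = 352*I*sqrt(2)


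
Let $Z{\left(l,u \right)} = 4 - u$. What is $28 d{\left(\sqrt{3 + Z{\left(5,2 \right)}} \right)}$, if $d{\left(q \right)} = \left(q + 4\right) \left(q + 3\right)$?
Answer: $476 + 196 \sqrt{5} \approx 914.27$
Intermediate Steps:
$d{\left(q \right)} = \left(3 + q\right) \left(4 + q\right)$ ($d{\left(q \right)} = \left(4 + q\right) \left(3 + q\right) = \left(3 + q\right) \left(4 + q\right)$)
$28 d{\left(\sqrt{3 + Z{\left(5,2 \right)}} \right)} = 28 \left(12 + \left(\sqrt{3 + \left(4 - 2\right)}\right)^{2} + 7 \sqrt{3 + \left(4 - 2\right)}\right) = 28 \left(12 + \left(\sqrt{3 + 2}\right)^{2} + 7 \sqrt{3 + 2}\right) = 28 \left(12 + \left(\sqrt{5}\right)^{2} + 7 \sqrt{5}\right) = 28 \left(12 + 5 + 7 \sqrt{5}\right) = 28 \left(17 + 7 \sqrt{5}\right) = 476 + 196 \sqrt{5}$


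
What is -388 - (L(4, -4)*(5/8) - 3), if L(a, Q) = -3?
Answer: -3065/8 ≈ -383.13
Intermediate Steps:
-388 - (L(4, -4)*(5/8) - 3) = -388 - (-15/8 - 3) = -388 - 1*(-39/8) = -388 + 39/8 = -3065/8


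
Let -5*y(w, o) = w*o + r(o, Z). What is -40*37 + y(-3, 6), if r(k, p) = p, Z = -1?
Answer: -7381/5 ≈ -1476.2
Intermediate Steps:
y(w, o) = ⅕ - o*w/5 (y(w, o) = -(w*o - 1)/5 = -(o*w - 1)/5 = -(-1 + o*w)/5 = ⅕ - o*w/5)
-40*37 + y(-3, 6) = -40*37 + (⅕ - ⅕*6*(-3)) = -1480 + (⅕ + 18/5) = -1480 + 19/5 = -7381/5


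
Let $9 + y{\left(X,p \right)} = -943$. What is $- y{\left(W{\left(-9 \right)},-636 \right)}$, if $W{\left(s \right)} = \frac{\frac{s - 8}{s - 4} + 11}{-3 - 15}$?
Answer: $952$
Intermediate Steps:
$W{\left(s \right)} = - \frac{11}{18} - \frac{-8 + s}{18 \left(-4 + s\right)}$ ($W{\left(s \right)} = \frac{\frac{-8 + s}{-4 + s} + 11}{-18} = \left(\frac{-8 + s}{-4 + s} + 11\right) \left(- \frac{1}{18}\right) = \left(11 + \frac{-8 + s}{-4 + s}\right) \left(- \frac{1}{18}\right) = - \frac{11}{18} - \frac{-8 + s}{18 \left(-4 + s\right)}$)
$y{\left(X,p \right)} = -952$ ($y{\left(X,p \right)} = -9 - 943 = -952$)
$- y{\left(W{\left(-9 \right)},-636 \right)} = \left(-1\right) \left(-952\right) = 952$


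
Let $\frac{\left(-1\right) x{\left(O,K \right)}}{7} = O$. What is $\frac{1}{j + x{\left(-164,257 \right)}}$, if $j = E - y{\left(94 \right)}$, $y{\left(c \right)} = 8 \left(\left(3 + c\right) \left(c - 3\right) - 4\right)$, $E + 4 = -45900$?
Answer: $- \frac{1}{115340} \approx -8.67 \cdot 10^{-6}$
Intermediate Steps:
$E = -45904$ ($E = -4 - 45900 = -45904$)
$y{\left(c \right)} = -32 + 8 \left(-3 + c\right) \left(3 + c\right)$ ($y{\left(c \right)} = 8 \left(\left(3 + c\right) \left(-3 + c\right) - 4\right) = 8 \left(\left(-3 + c\right) \left(3 + c\right) - 4\right) = 8 \left(-4 + \left(-3 + c\right) \left(3 + c\right)\right) = -32 + 8 \left(-3 + c\right) \left(3 + c\right)$)
$x{\left(O,K \right)} = - 7 O$
$j = -116488$ ($j = -45904 - \left(-104 + 8 \cdot 94^{2}\right) = -45904 - \left(-104 + 8 \cdot 8836\right) = -45904 - \left(-104 + 70688\right) = -45904 - 70584 = -116488$)
$\frac{1}{j + x{\left(-164,257 \right)}} = \frac{1}{-116488 - -1148} = \frac{1}{-116488 + 1148} = \frac{1}{-115340} = - \frac{1}{115340}$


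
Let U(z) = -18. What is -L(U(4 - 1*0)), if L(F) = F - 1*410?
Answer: 428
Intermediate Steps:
L(F) = -410 + F (L(F) = F - 410 = -410 + F)
-L(U(4 - 1*0)) = -(-410 - 18) = -1*(-428) = 428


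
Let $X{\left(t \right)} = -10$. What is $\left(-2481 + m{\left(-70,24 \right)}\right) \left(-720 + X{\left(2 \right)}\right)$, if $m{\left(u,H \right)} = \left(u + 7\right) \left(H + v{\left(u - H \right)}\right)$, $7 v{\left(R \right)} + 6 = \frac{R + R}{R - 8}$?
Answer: $\frac{49088850}{17} \approx 2.8876 \cdot 10^{6}$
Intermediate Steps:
$v{\left(R \right)} = - \frac{6}{7} + \frac{2 R}{7 \left(-8 + R\right)}$ ($v{\left(R \right)} = - \frac{6}{7} + \frac{\left(R + R\right) \frac{1}{R - 8}}{7} = - \frac{6}{7} + \frac{2 R \frac{1}{-8 + R}}{7} = - \frac{6}{7} + \frac{2 R}{7 \left(-8 + R\right)}$)
$m{\left(u,H \right)} = \left(7 + u\right) \left(H + \frac{4 \left(12 + H - u\right)}{7 \left(-8 + u - H\right)}\right)$ ($m{\left(u,H \right)} = \left(u + 7\right) \left(H + \frac{4 \left(12 - \left(u - H\right)\right)}{7 \left(-8 - \left(H - u\right)\right)}\right) = \left(7 + u\right) \left(H + \frac{4 \left(12 + \left(H - u\right)\right)}{7 \left(-8 + u - H\right)}\right) = \left(7 + u\right) \left(H + \frac{4 \left(12 + H - u\right)}{7 \left(-8 + u - H\right)}\right)$)
$\left(-2481 + m{\left(-70,24 \right)}\right) \left(-720 + X{\left(2 \right)}\right) = \left(-2481 + \frac{-48 - 96 + 4 \left(-70\right) - - 40 \left(12 + 24 - -70\right) + 24 \left(7 - 70\right) \left(8 + 24 - -70\right)}{8 + 24 - -70}\right) \left(-720 - 10\right) = \left(-2481 + \frac{-48 - 96 - 280 - - 40 \left(12 + 24 + 70\right) + 24 \left(-63\right) \left(8 + 24 + 70\right)}{8 + 24 + 70}\right) \left(-730\right) = \left(-2481 + \frac{-48 - 96 - 280 - \left(-40\right) 106 + 24 \left(-63\right) 102}{102}\right) \left(-730\right) = \left(-2481 + \frac{-48 - 96 - 280 + 4240 - 154224}{102}\right) \left(-730\right) = \left(-2481 + \frac{1}{102} \left(-150408\right)\right) \left(-730\right) = \left(-2481 - \frac{25068}{17}\right) \left(-730\right) = \left(- \frac{67245}{17}\right) \left(-730\right) = \frac{49088850}{17}$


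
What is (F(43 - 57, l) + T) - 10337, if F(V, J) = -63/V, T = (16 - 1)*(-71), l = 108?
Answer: -22795/2 ≈ -11398.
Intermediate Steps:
T = -1065 (T = 15*(-71) = -1065)
(F(43 - 57, l) + T) - 10337 = (-63/(43 - 57) - 1065) - 10337 = (-63/(-14) - 1065) - 10337 = (-63*(-1/14) - 1065) - 10337 = (9/2 - 1065) - 10337 = -2121/2 - 10337 = -22795/2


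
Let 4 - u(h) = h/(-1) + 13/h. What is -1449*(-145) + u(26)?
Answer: 420269/2 ≈ 2.1013e+5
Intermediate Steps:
u(h) = 4 + h - 13/h (u(h) = 4 - (h/(-1) + 13/h) = 4 - (h*(-1) + 13/h) = 4 - (-h + 13/h) = 4 + (h - 13/h) = 4 + h - 13/h)
-1449*(-145) + u(26) = -1449*(-145) + (4 + 26 - 13/26) = 210105 + (4 + 26 - 13*1/26) = 210105 + (4 + 26 - ½) = 210105 + 59/2 = 420269/2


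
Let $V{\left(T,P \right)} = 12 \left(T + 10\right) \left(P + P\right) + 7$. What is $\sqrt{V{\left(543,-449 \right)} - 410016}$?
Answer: $i \sqrt{6369137} \approx 2523.7 i$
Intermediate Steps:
$V{\left(T,P \right)} = 7 + 24 P \left(10 + T\right)$ ($V{\left(T,P \right)} = 12 \left(10 + T\right) 2 P + 7 = 12 \cdot 2 P \left(10 + T\right) + 7 = 24 P \left(10 + T\right) + 7 = 7 + 24 P \left(10 + T\right)$)
$\sqrt{V{\left(543,-449 \right)} - 410016} = \sqrt{\left(7 + 240 \left(-449\right) + 24 \left(-449\right) 543\right) - 410016} = \sqrt{\left(7 - 107760 - 5851368\right) - 410016} = \sqrt{-5959121 - 410016} = \sqrt{-6369137} = i \sqrt{6369137}$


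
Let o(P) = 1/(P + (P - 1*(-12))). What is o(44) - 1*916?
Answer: -91599/100 ≈ -915.99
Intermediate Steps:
o(P) = 1/(12 + 2*P) (o(P) = 1/(P + (P + 12)) = 1/(P + (12 + P)) = 1/(12 + 2*P))
o(44) - 1*916 = 1/(2*(6 + 44)) - 1*916 = (½)/50 - 916 = (½)*(1/50) - 916 = 1/100 - 916 = -91599/100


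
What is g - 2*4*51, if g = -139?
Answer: -547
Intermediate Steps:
g - 2*4*51 = -139 - 2*4*51 = -139 - 8*51 = -139 - 408 = -547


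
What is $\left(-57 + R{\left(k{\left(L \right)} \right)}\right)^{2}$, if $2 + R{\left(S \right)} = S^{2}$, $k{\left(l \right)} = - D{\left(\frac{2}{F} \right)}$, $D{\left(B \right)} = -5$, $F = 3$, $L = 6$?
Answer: $1156$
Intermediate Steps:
$k{\left(l \right)} = 5$ ($k{\left(l \right)} = \left(-1\right) \left(-5\right) = 5$)
$R{\left(S \right)} = -2 + S^{2}$
$\left(-57 + R{\left(k{\left(L \right)} \right)}\right)^{2} = \left(-57 - \left(2 - 5^{2}\right)\right)^{2} = \left(-57 + \left(-2 + 25\right)\right)^{2} = \left(-57 + 23\right)^{2} = \left(-34\right)^{2} = 1156$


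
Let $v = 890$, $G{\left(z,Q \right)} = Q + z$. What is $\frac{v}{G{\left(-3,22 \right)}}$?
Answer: $\frac{890}{19} \approx 46.842$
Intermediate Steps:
$\frac{v}{G{\left(-3,22 \right)}} = \frac{890}{22 - 3} = \frac{890}{19}$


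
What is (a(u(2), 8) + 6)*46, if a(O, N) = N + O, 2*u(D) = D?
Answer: 690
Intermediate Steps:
u(D) = D/2
(a(u(2), 8) + 6)*46 = ((8 + (½)*2) + 6)*46 = ((8 + 1) + 6)*46 = (9 + 6)*46 = 15*46 = 690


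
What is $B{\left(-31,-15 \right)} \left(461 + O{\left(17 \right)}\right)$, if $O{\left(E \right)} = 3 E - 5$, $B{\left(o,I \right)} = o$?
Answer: $-15717$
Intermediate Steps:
$O{\left(E \right)} = -5 + 3 E$
$B{\left(-31,-15 \right)} \left(461 + O{\left(17 \right)}\right) = - 31 \left(461 + \left(-5 + 3 \cdot 17\right)\right) = - 31 \left(461 + \left(-5 + 51\right)\right) = - 31 \left(461 + 46\right) = \left(-31\right) 507 = -15717$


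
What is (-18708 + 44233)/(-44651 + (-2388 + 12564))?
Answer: -1021/1379 ≈ -0.74039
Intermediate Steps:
(-18708 + 44233)/(-44651 + (-2388 + 12564)) = 25525/(-44651 + 10176) = 25525/(-34475) = 25525*(-1/34475) = -1021/1379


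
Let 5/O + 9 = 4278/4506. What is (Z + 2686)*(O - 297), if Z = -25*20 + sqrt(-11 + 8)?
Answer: -1966762781/3023 - 1799417*I*sqrt(3)/6046 ≈ -6.506e+5 - 515.5*I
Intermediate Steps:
O = -3755/6046 (O = 5/(-9 + 4278/4506) = 5/(-9 + 4278*(1/4506)) = 5/(-9 + 713/751) = 5/(-6046/751) = 5*(-751/6046) = -3755/6046 ≈ -0.62107)
Z = -500 + I*sqrt(3) (Z = -500 + sqrt(-3) = -500 + I*sqrt(3) ≈ -500.0 + 1.732*I)
(Z + 2686)*(O - 297) = ((-500 + I*sqrt(3)) + 2686)*(-3755/6046 - 297) = (2186 + I*sqrt(3))*(-1799417/6046) = -1966762781/3023 - 1799417*I*sqrt(3)/6046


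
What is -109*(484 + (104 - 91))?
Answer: -54173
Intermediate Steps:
-109*(484 + (104 - 91)) = -109*(484 + 13) = -109*497 = -54173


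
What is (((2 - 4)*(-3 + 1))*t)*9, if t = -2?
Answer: -72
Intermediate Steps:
(((2 - 4)*(-3 + 1))*t)*9 = (((2 - 4)*(-3 + 1))*(-2))*9 = (-2*(-2)*(-2))*9 = (4*(-2))*9 = -8*9 = -72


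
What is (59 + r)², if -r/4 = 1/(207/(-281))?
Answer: 177875569/42849 ≈ 4151.2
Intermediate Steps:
r = 1124/207 (r = -4/(207/(-281)) = -4/(207*(-1/281)) = -4/(-207/281) = -4*(-281/207) = 1124/207 ≈ 5.4300)
(59 + r)² = (59 + 1124/207)² = (13337/207)² = 177875569/42849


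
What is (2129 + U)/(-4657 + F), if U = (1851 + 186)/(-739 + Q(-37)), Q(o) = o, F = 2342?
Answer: -17011/18520 ≈ -0.91852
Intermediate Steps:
U = -21/8 (U = (1851 + 186)/(-739 - 37) = 2037/(-776) = 2037*(-1/776) = -21/8 ≈ -2.6250)
(2129 + U)/(-4657 + F) = (2129 - 21/8)/(-4657 + 2342) = (17011/8)/(-2315) = (17011/8)*(-1/2315) = -17011/18520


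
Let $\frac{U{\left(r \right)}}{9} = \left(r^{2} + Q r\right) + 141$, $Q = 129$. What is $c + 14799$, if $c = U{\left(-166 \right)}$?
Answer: $71346$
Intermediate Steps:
$U{\left(r \right)} = 1269 + 9 r^{2} + 1161 r$ ($U{\left(r \right)} = 9 \left(\left(r^{2} + 129 r\right) + 141\right) = 9 \left(141 + r^{2} + 129 r\right) = 1269 + 9 r^{2} + 1161 r$)
$c = 56547$ ($c = 1269 + 9 \left(-166\right)^{2} + 1161 \left(-166\right) = 1269 + 9 \cdot 27556 - 192726 = 1269 + 248004 - 192726 = 56547$)
$c + 14799 = 56547 + 14799 = 71346$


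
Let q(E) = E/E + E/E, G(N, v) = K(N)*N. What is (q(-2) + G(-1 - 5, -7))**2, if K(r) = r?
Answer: 1444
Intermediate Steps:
G(N, v) = N**2 (G(N, v) = N*N = N**2)
q(E) = 2 (q(E) = 1 + 1 = 2)
(q(-2) + G(-1 - 5, -7))**2 = (2 + (-1 - 5)**2)**2 = (2 + (-6)**2)**2 = (2 + 36)**2 = 38**2 = 1444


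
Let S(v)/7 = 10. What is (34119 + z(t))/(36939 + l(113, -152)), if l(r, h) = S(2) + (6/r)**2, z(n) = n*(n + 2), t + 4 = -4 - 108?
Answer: 604522767/472567957 ≈ 1.2792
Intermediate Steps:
S(v) = 70 (S(v) = 7*10 = 70)
t = -116 (t = -4 + (-4 - 108) = -4 - 112 = -116)
z(n) = n*(2 + n)
l(r, h) = 70 + 36/r**2 (l(r, h) = 70 + (6/r)**2 = 70 + 36/r**2)
(34119 + z(t))/(36939 + l(113, -152)) = (34119 - 116*(2 - 116))/(36939 + (70 + 36/113**2)) = (34119 - 116*(-114))/(36939 + (70 + 36*(1/12769))) = (34119 + 13224)/(36939 + (70 + 36/12769)) = 47343/(36939 + 893866/12769) = 47343/(472567957/12769) = 47343*(12769/472567957) = 604522767/472567957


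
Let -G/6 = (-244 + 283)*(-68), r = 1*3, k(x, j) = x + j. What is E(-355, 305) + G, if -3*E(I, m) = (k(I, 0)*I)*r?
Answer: -110113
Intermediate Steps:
k(x, j) = j + x
r = 3
G = 15912 (G = -6*(-244 + 283)*(-68) = -234*(-68) = -6*(-2652) = 15912)
E(I, m) = -I² (E(I, m) = -(0 + I)*I*3/3 = -I*I*3/3 = -I²*3/3 = -I²)
E(-355, 305) + G = -1*(-355)² + 15912 = -1*126025 + 15912 = -126025 + 15912 = -110113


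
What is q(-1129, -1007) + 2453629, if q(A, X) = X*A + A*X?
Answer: 4727435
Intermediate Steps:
q(A, X) = 2*A*X (q(A, X) = A*X + A*X = 2*A*X)
q(-1129, -1007) + 2453629 = 2*(-1129)*(-1007) + 2453629 = 2273806 + 2453629 = 4727435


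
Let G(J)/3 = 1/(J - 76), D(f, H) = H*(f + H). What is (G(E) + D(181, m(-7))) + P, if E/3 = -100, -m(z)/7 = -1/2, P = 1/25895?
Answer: 6287280481/9736520 ≈ 645.74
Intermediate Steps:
P = 1/25895 ≈ 3.8617e-5
m(z) = 7/2 (m(z) = -(-7)/2 = -7*(-½) = 7/2)
E = -300 (E = 3*(-100) = -300)
D(f, H) = H*(H + f)
G(J) = 3/(-76 + J) (G(J) = 3/(J - 76) = 3/(-76 + J))
(G(E) + D(181, m(-7))) + P = (3/(-76 - 300) + 7*(7/2 + 181)/2) + 1/25895 = (3/(-376) + (7/2)*(369/2)) + 1/25895 = (3*(-1/376) + 2583/4) + 1/25895 = (-3/376 + 2583/4) + 1/25895 = 242799/376 + 1/25895 = 6287280481/9736520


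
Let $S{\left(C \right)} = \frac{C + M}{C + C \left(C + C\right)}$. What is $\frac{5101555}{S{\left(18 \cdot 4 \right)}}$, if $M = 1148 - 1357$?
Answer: $- \frac{53260234200}{137} \approx -3.8876 \cdot 10^{8}$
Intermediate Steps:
$M = -209$ ($M = 1148 - 1357 = -209$)
$S{\left(C \right)} = \frac{-209 + C}{C + 2 C^{2}}$ ($S{\left(C \right)} = \frac{C - 209}{C + C \left(C + C\right)} = \frac{-209 + C}{C + C 2 C} = \frac{-209 + C}{C + 2 C^{2}}$)
$\frac{5101555}{S{\left(18 \cdot 4 \right)}} = \frac{5101555}{\frac{1}{18 \cdot 4} \frac{1}{1 + 2 \cdot 18 \cdot 4} \left(-209 + 18 \cdot 4\right)} = \frac{5101555}{\frac{1}{72} \frac{1}{1 + 2 \cdot 72} \left(-209 + 72\right)} = \frac{5101555}{\frac{1}{72} \frac{1}{1 + 144} \left(-137\right)} = \frac{5101555}{\frac{1}{72} \cdot \frac{1}{145} \left(-137\right)} = \frac{5101555}{- \frac{137}{10440}} = 5101555 \left(- \frac{10440}{137}\right) = - \frac{53260234200}{137}$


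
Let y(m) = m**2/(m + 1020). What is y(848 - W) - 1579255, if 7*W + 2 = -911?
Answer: -51532826188/32641 ≈ -1.5788e+6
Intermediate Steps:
W = -913/7 (W = -2/7 + (1/7)*(-911) = -2/7 - 911/7 = -913/7 ≈ -130.43)
y(m) = m**2/(1020 + m)
y(848 - W) - 1579255 = (848 - 1*(-913/7))**2/(1020 + (848 - 1*(-913/7))) - 1579255 = (848 + 913/7)**2/(1020 + (848 + 913/7)) - 1579255 = (6849/7)**2/(1020 + 6849/7) - 1579255 = 46908801/(49*(13989/7)) - 1579255 = (46908801/49)*(7/13989) - 1579255 = 15636267/32641 - 1579255 = -51532826188/32641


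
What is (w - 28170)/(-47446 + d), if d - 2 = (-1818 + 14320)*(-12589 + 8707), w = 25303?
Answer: 2867/48580208 ≈ 5.9016e-5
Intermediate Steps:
d = -48532762 (d = 2 + (-1818 + 14320)*(-12589 + 8707) = 2 + 12502*(-3882) = 2 - 48532764 = -48532762)
(w - 28170)/(-47446 + d) = (25303 - 28170)/(-47446 - 48532762) = -2867/(-48580208) = -2867*(-1/48580208) = 2867/48580208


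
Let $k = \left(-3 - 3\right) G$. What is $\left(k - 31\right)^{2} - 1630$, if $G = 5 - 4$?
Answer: $-261$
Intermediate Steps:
$G = 1$
$k = -6$ ($k = \left(-3 - 3\right) 1 = \left(-6\right) 1 = -6$)
$\left(k - 31\right)^{2} - 1630 = \left(-6 - 31\right)^{2} - 1630 = \left(-37\right)^{2} - 1630 = 1369 - 1630 = -261$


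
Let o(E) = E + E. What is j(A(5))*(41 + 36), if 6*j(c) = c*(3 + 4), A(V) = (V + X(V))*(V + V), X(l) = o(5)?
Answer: 13475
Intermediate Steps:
o(E) = 2*E
X(l) = 10 (X(l) = 2*5 = 10)
A(V) = 2*V*(10 + V) (A(V) = (V + 10)*(V + V) = (10 + V)*(2*V) = 2*V*(10 + V))
j(c) = 7*c/6 (j(c) = (c*(3 + 4))/6 = (c*7)/6 = (7*c)/6 = 7*c/6)
j(A(5))*(41 + 36) = (7*(2*5*(10 + 5))/6)*(41 + 36) = (7*(2*5*15)/6)*77 = ((7/6)*150)*77 = 175*77 = 13475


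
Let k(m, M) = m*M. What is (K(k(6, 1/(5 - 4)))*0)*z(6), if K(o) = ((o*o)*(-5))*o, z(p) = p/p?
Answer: 0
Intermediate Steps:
k(m, M) = M*m
z(p) = 1
K(o) = -5*o³ (K(o) = (o²*(-5))*o = (-5*o²)*o = -5*o³)
(K(k(6, 1/(5 - 4)))*0)*z(6) = (-5*216/(5 - 4)³*0)*1 = (-5*(6/1)³*0)*1 = (-5*(1*6)³*0)*1 = (-5*6³*0)*1 = (-5*216*0)*1 = -1080*0*1 = 0*1 = 0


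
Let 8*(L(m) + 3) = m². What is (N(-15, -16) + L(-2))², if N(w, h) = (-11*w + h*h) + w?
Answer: 651249/4 ≈ 1.6281e+5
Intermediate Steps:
N(w, h) = h² - 10*w (N(w, h) = (-11*w + h²) + w = (h² - 11*w) + w = h² - 10*w)
L(m) = -3 + m²/8
(N(-15, -16) + L(-2))² = (((-16)² - 10*(-15)) + (-3 + (⅛)*(-2)²))² = ((256 + 150) + (-3 + (⅛)*4))² = (406 + (-3 + ½))² = (406 - 5/2)² = (807/2)² = 651249/4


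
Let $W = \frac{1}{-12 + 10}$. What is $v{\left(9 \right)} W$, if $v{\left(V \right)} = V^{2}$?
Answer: $- \frac{81}{2} \approx -40.5$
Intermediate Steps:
$W = - \frac{1}{2}$ ($W = \frac{1}{-2} = - \frac{1}{2} \approx -0.5$)
$v{\left(9 \right)} W = 9^{2} \left(- \frac{1}{2}\right) = 81 \left(- \frac{1}{2}\right) = - \frac{81}{2}$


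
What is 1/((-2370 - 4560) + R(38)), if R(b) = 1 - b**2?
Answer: -1/8373 ≈ -0.00011943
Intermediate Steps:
1/((-2370 - 4560) + R(38)) = 1/((-2370 - 4560) + (1 - 1*38**2)) = 1/(-6930 + (1 - 1*1444)) = 1/(-6930 + (1 - 1444)) = 1/(-6930 - 1443) = 1/(-8373) = -1/8373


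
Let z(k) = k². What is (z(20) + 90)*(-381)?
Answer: -186690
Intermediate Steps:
(z(20) + 90)*(-381) = (20² + 90)*(-381) = (400 + 90)*(-381) = 490*(-381) = -186690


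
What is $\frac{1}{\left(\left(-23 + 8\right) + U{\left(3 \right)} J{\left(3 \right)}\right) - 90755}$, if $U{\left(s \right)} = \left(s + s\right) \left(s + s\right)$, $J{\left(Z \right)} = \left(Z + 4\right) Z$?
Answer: $- \frac{1}{90014} \approx -1.1109 \cdot 10^{-5}$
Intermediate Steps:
$J{\left(Z \right)} = Z \left(4 + Z\right)$ ($J{\left(Z \right)} = \left(4 + Z\right) Z = Z \left(4 + Z\right)$)
$U{\left(s \right)} = 4 s^{2}$ ($U{\left(s \right)} = 2 s 2 s = 4 s^{2}$)
$\frac{1}{\left(\left(-23 + 8\right) + U{\left(3 \right)} J{\left(3 \right)}\right) - 90755} = \frac{1}{\left(\left(-23 + 8\right) + 4 \cdot 3^{2} \cdot 3 \left(4 + 3\right)\right) - 90755} = \frac{1}{\left(-15 + 4 \cdot 9 \cdot 3 \cdot 7\right) - 90755} = \frac{1}{\left(-15 + 36 \cdot 21\right) - 90755} = \frac{1}{\left(-15 + 756\right) - 90755} = \frac{1}{741 - 90755} = \frac{1}{-90014} = - \frac{1}{90014}$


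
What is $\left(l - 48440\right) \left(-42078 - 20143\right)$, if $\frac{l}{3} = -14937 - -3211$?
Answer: $5202795578$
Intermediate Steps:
$l = -35178$ ($l = 3 \left(-14937 - -3211\right) = 3 \left(-14937 + 3211\right) = 3 \left(-11726\right) = -35178$)
$\left(l - 48440\right) \left(-42078 - 20143\right) = \left(-35178 - 48440\right) \left(-42078 - 20143\right) = \left(-83618\right) \left(-62221\right) = 5202795578$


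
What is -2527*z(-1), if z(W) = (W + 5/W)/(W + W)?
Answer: -7581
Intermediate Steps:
z(W) = (W + 5/W)/(2*W) (z(W) = (W + 5/W)/((2*W)) = (W + 5/W)*(1/(2*W)) = (W + 5/W)/(2*W))
-2527*z(-1) = -2527*(5 + (-1)²)/(2*(-1)²) = -2527*(5 + 1)/2 = -2527*6/2 = -2527*3 = -7581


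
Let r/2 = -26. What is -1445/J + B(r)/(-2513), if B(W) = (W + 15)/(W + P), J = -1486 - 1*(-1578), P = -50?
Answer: -185197237/11790996 ≈ -15.707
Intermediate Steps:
r = -52 (r = 2*(-26) = -52)
J = 92 (J = -1486 + 1578 = 92)
B(W) = (15 + W)/(-50 + W) (B(W) = (W + 15)/(W - 50) = (15 + W)/(-50 + W))
-1445/J + B(r)/(-2513) = -1445/92 + ((15 - 52)/(-50 - 52))/(-2513) = -1445*1/92 + (-37/(-102))*(-1/2513) = -1445/92 - 1/102*(-37)*(-1/2513) = -1445/92 + (37/102)*(-1/2513) = -1445/92 - 37/256326 = -185197237/11790996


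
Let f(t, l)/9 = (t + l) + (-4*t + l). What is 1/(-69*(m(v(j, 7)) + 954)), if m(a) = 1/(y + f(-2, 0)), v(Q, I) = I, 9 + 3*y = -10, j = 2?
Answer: -143/9413325 ≈ -1.5191e-5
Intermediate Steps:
y = -19/3 (y = -3 + (⅓)*(-10) = -3 - 10/3 = -19/3 ≈ -6.3333)
f(t, l) = -27*t + 18*l (f(t, l) = 9*((t + l) + (-4*t + l)) = 9*((l + t) + (l - 4*t)) = 9*(-3*t + 2*l) = -27*t + 18*l)
m(a) = 3/143 (m(a) = 1/(-19/3 + (-27*(-2) + 18*0)) = 1/(-19/3 + (54 + 0)) = 1/(-19/3 + 54) = 1/(143/3) = 3/143)
1/(-69*(m(v(j, 7)) + 954)) = 1/(-69*(3/143 + 954)) = 1/(-69*136425/143) = 1/(-9413325/143) = -143/9413325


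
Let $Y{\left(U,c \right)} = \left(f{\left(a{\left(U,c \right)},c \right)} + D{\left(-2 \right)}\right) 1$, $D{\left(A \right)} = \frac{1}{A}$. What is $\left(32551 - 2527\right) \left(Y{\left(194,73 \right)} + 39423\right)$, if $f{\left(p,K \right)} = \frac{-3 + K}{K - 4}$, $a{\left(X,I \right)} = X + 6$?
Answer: $\frac{27223986780}{23} \approx 1.1837 \cdot 10^{9}$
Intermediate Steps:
$a{\left(X,I \right)} = 6 + X$
$f{\left(p,K \right)} = \frac{-3 + K}{-4 + K}$
$Y{\left(U,c \right)} = - \frac{1}{2} + \frac{-3 + c}{-4 + c}$ ($Y{\left(U,c \right)} = \left(\frac{-3 + c}{-4 + c} + \frac{1}{-2}\right) 1 = \left(\frac{-3 + c}{-4 + c} - \frac{1}{2}\right) 1 = \left(- \frac{1}{2} + \frac{-3 + c}{-4 + c}\right) 1 = - \frac{1}{2} + \frac{-3 + c}{-4 + c}$)
$\left(32551 - 2527\right) \left(Y{\left(194,73 \right)} + 39423\right) = \left(32551 - 2527\right) \left(\frac{-2 + 73}{2 \left(-4 + 73\right)} + 39423\right) = 30024 \left(\frac{1}{2} \cdot \frac{1}{69} \cdot 71 + 39423\right) = 30024 \left(\frac{71}{138} + 39423\right) = 30024 \cdot \frac{5440445}{138} = \frac{27223986780}{23}$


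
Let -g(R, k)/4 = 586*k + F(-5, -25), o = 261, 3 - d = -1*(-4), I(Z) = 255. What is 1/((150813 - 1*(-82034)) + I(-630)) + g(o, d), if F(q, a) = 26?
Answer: 522148481/233102 ≈ 2240.0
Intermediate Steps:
d = -1 (d = 3 - (-1)*(-4) = 3 - 1*4 = 3 - 4 = -1)
g(R, k) = -104 - 2344*k (g(R, k) = -4*(586*k + 26) = -4*(26 + 586*k) = -104 - 2344*k)
1/((150813 - 1*(-82034)) + I(-630)) + g(o, d) = 1/((150813 - 1*(-82034)) + 255) + (-104 - 2344*(-1)) = 1/((150813 + 82034) + 255) + (-104 + 2344) = 1/(232847 + 255) + 2240 = 1/233102 + 2240 = 522148481/233102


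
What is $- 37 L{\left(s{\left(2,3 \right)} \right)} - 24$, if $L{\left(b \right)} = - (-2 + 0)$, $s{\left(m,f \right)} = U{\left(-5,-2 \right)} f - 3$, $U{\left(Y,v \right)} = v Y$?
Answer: $-98$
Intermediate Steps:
$U{\left(Y,v \right)} = Y v$
$s{\left(m,f \right)} = -3 + 10 f$ ($s{\left(m,f \right)} = \left(-5\right) \left(-2\right) f - 3 = 10 f - 3 = -3 + 10 f$)
$L{\left(b \right)} = 2$ ($L{\left(b \right)} = \left(-1\right) \left(-2\right) = 2$)
$- 37 L{\left(s{\left(2,3 \right)} \right)} - 24 = \left(-37\right) 2 - 24 = -74 - 24 = -98$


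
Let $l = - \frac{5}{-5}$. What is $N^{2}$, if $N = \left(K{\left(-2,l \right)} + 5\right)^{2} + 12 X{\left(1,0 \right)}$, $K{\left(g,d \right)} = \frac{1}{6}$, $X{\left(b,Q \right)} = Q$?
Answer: $\frac{923521}{1296} \approx 712.59$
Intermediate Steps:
$l = 1$ ($l = \left(-5\right) \left(- \frac{1}{5}\right) = 1$)
$K{\left(g,d \right)} = \frac{1}{6}$
$N = \frac{961}{36}$ ($N = \left(\frac{1}{6} + 5\right)^{2} + 12 \cdot 0 = \left(\frac{31}{6}\right)^{2} + 0 = \frac{961}{36} + 0 = \frac{961}{36} \approx 26.694$)
$N^{2} = \left(\frac{961}{36}\right)^{2} = \frac{923521}{1296}$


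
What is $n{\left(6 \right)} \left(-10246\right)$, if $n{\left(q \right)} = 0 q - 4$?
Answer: $40984$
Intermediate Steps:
$n{\left(q \right)} = -4$ ($n{\left(q \right)} = 0 - 4 = -4$)
$n{\left(6 \right)} \left(-10246\right) = \left(-4\right) \left(-10246\right) = 40984$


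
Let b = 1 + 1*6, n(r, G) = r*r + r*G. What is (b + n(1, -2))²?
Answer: 36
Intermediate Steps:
n(r, G) = r² + G*r
b = 7 (b = 1 + 6 = 7)
(b + n(1, -2))² = (7 + 1*(-2 + 1))² = (7 + 1*(-1))² = (7 - 1)² = 6² = 36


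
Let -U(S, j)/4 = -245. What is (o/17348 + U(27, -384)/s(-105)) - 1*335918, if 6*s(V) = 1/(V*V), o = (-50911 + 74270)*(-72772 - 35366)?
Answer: 558132647497/8674 ≈ 6.4345e+7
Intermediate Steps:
U(S, j) = 980 (U(S, j) = -4*(-245) = 980)
o = -2525995542 (o = 23359*(-108138) = -2525995542)
s(V) = 1/(6*V²) (s(V) = 1/(6*((V*V))) = 1/(6*(V²)) = 1/(6*V²))
(o/17348 + U(27, -384)/s(-105)) - 1*335918 = (-2525995542/17348 + 980/(((⅙)/(-105)²))) - 1*335918 = (-2525995542*1/17348 + 980/(((⅙)*(1/11025)))) - 335918 = (-1262997771/8674 + 980/(1/66150)) - 335918 = (-1262997771/8674 + 980*66150) - 335918 = (-1262997771/8674 + 64827000) - 335918 = 561046400229/8674 - 335918 = 558132647497/8674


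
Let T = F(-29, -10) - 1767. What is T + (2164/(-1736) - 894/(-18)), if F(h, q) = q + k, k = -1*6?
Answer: -2258423/1302 ≈ -1734.6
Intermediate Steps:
k = -6
F(h, q) = -6 + q (F(h, q) = q - 6 = -6 + q)
T = -1783 (T = (-6 - 10) - 1767 = -16 - 1767 = -1783)
T + (2164/(-1736) - 894/(-18)) = -1783 + (2164/(-1736) - 894/(-18)) = -1783 + (2164*(-1/1736) - 894*(-1/18)) = -1783 + (-541/434 + 149/3) = -1783 + 63043/1302 = -2258423/1302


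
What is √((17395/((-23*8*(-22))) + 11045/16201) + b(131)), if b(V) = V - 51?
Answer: √22843147121520935/16395412 ≈ 9.2184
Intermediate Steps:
b(V) = -51 + V
√((17395/((-23*8*(-22))) + 11045/16201) + b(131)) = √((17395/((-23*8*(-22))) + 11045/16201) + (-51 + 131)) = √((17395/((-184*(-22))) + 11045*(1/16201)) + 80) = √((17395/4048 + 11045/16201) + 80) = √(326526555/65581648 + 80) = √(5573058395/65581648) = √22843147121520935/16395412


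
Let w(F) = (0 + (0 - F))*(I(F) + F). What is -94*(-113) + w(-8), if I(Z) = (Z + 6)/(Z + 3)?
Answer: 52806/5 ≈ 10561.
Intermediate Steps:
I(Z) = (6 + Z)/(3 + Z)
w(F) = -F*(F + (6 + F)/(3 + F)) (w(F) = (0 + (0 - F))*((6 + F)/(3 + F) + F) = (0 - F)*(F + (6 + F)/(3 + F)) = (-F)*(F + (6 + F)/(3 + F)) = -F*(F + (6 + F)/(3 + F)))
-94*(-113) + w(-8) = -94*(-113) - 1*(-8)*(6 - 8 - 8*(3 - 8))/(3 - 8) = 10622 - 1*(-8)*(6 - 8 - 8*(-5))/(-5) = 10622 - 1*(-8)*(-⅕)*(6 - 8 + 40) = 10622 - 1*(-8)*(-⅕)*38 = 10622 - 304/5 = 52806/5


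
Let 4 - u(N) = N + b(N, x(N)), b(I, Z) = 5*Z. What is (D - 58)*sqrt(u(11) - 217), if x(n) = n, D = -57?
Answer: -345*I*sqrt(31) ≈ -1920.9*I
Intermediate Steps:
u(N) = 4 - 6*N (u(N) = 4 - (N + 5*N) = 4 - 6*N)
(D - 58)*sqrt(u(11) - 217) = (-57 - 58)*sqrt((4 - 6*11) - 217) = -115*sqrt((4 - 66) - 217) = -115*sqrt(-62 - 217) = -345*I*sqrt(31)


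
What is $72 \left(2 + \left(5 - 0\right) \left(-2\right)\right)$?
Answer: $-576$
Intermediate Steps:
$72 \left(2 + \left(5 - 0\right) \left(-2\right)\right) = 72 \left(2 + \left(5 + 0\right) \left(-2\right)\right) = 72 \left(2 + 5 \left(-2\right)\right) = 72 \left(2 - 10\right) = 72 \left(-8\right) = -576$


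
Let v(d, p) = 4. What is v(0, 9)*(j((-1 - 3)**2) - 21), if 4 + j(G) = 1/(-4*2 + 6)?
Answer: -102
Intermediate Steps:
j(G) = -9/2 (j(G) = -4 + 1/(-4*2 + 6) = -4 + 1/(-8 + 6) = -4 + 1/(-2) = -4 - 1/2 = -9/2)
v(0, 9)*(j((-1 - 3)**2) - 21) = 4*(-9/2 - 21) = 4*(-51/2) = -102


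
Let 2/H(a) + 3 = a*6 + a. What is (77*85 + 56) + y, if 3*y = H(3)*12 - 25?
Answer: 59338/9 ≈ 6593.1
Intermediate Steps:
H(a) = 2/(-3 + 7*a) (H(a) = 2/(-3 + (a*6 + a)) = 2/(-3 + (6*a + a)) = 2/(-3 + 7*a))
y = -71/9 (y = ((2/(-3 + 7*3))*12 - 25)/3 = ((2/(-3 + 21))*12 - 25)/3 = ((2/18)*12 - 25)/3 = ((2*(1/18))*12 - 25)/3 = ((⅑)*12 - 25)/3 = (4/3 - 25)/3 = (⅓)*(-71/3) = -71/9 ≈ -7.8889)
(77*85 + 56) + y = (77*85 + 56) - 71/9 = (6545 + 56) - 71/9 = 6601 - 71/9 = 59338/9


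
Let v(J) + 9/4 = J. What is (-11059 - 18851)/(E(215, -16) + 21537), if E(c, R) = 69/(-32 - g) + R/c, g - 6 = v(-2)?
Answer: -11575170/8333999 ≈ -1.3889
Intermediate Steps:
v(J) = -9/4 + J
g = 7/4 (g = 6 + (-9/4 - 2) = 6 - 17/4 = 7/4 ≈ 1.7500)
E(c, R) = -92/45 + R/c (E(c, R) = 69/(-32 - 1*7/4) + R/c = 69/(-32 - 7/4) + R/c = 69/(-135/4) + R/c = 69*(-4/135) + R/c = -92/45 + R/c)
(-11059 - 18851)/(E(215, -16) + 21537) = (-11059 - 18851)/((-92/45 - 16/215) + 21537) = -29910/((-92/45 - 16*1/215) + 21537) = -29910/((-92/45 - 16/215) + 21537) = -29910/(-820/387 + 21537) = -29910/8333999/387 = -29910*387/8333999 = -11575170/8333999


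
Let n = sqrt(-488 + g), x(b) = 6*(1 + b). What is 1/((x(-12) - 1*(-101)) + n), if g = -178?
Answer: 35/1891 - 3*I*sqrt(74)/1891 ≈ 0.018509 - 0.013647*I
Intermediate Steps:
x(b) = 6 + 6*b
n = 3*I*sqrt(74) (n = sqrt(-488 - 178) = sqrt(-666) = 3*I*sqrt(74) ≈ 25.807*I)
1/((x(-12) - 1*(-101)) + n) = 1/(((6 + 6*(-12)) - 1*(-101)) + 3*I*sqrt(74)) = 1/(((6 - 72) + 101) + 3*I*sqrt(74)) = 1/((-66 + 101) + 3*I*sqrt(74)) = 1/(35 + 3*I*sqrt(74))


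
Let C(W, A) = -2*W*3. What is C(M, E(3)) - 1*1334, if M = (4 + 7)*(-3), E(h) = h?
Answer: -1136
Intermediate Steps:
M = -33 (M = 11*(-3) = -33)
C(W, A) = -6*W
C(M, E(3)) - 1*1334 = -6*(-33) - 1*1334 = 198 - 1334 = -1136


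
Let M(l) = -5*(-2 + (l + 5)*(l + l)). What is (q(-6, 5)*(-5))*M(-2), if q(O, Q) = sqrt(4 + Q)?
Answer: -1050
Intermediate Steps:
M(l) = 10 - 10*l*(5 + l) (M(l) = -5*(-2 + (5 + l)*(2*l)) = -5*(-2 + 2*l*(5 + l)) = 10 - 10*l*(5 + l))
(q(-6, 5)*(-5))*M(-2) = (sqrt(4 + 5)*(-5))*(10 - 50*(-2) - 10*(-2)**2) = (sqrt(9)*(-5))*(10 + 100 - 10*4) = (3*(-5))*(10 + 100 - 40) = -15*70 = -1050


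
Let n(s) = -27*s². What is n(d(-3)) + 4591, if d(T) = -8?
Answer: 2863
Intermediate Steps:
n(d(-3)) + 4591 = -27*(-8)² + 4591 = -27*64 + 4591 = -1728 + 4591 = 2863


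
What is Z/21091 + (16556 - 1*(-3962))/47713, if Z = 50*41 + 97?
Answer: 535184949/1006314883 ≈ 0.53183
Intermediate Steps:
Z = 2147 (Z = 2050 + 97 = 2147)
Z/21091 + (16556 - 1*(-3962))/47713 = 2147/21091 + (16556 - 1*(-3962))/47713 = 2147*(1/21091) + (16556 + 3962)*(1/47713) = 2147/21091 + 20518*(1/47713) = 2147/21091 + 20518/47713 = 535184949/1006314883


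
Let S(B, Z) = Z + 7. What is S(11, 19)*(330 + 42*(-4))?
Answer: 4212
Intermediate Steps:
S(B, Z) = 7 + Z
S(11, 19)*(330 + 42*(-4)) = (7 + 19)*(330 + 42*(-4)) = 26*(330 - 168) = 26*162 = 4212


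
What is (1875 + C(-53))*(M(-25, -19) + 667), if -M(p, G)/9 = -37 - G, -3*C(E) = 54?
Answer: 1539453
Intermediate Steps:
C(E) = -18 (C(E) = -⅓*54 = -18)
M(p, G) = 333 + 9*G (M(p, G) = -9*(-37 - G) = 333 + 9*G)
(1875 + C(-53))*(M(-25, -19) + 667) = (1875 - 18)*((333 + 9*(-19)) + 667) = 1857*((333 - 171) + 667) = 1857*(162 + 667) = 1857*829 = 1539453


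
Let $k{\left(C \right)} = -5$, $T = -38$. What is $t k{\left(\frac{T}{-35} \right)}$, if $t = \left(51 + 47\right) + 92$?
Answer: $-950$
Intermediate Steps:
$t = 190$ ($t = 98 + 92 = 190$)
$t k{\left(\frac{T}{-35} \right)} = 190 \left(-5\right) = -950$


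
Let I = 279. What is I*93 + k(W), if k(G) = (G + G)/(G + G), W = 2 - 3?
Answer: 25948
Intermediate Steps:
W = -1
k(G) = 1 (k(G) = (2*G)/((2*G)) = (2*G)*(1/(2*G)) = 1)
I*93 + k(W) = 279*93 + 1 = 25947 + 1 = 25948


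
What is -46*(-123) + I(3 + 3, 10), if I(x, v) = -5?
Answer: 5653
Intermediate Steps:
-46*(-123) + I(3 + 3, 10) = -46*(-123) - 5 = 5658 - 5 = 5653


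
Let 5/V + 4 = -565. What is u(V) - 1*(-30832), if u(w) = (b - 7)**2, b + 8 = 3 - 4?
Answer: 31088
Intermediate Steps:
b = -9 (b = -8 + (3 - 4) = -8 - 1 = -9)
V = -5/569 (V = 5/(-4 - 565) = 5/(-569) = 5*(-1/569) = -5/569 ≈ -0.0087873)
u(w) = 256 (u(w) = (-9 - 7)**2 = (-16)**2 = 256)
u(V) - 1*(-30832) = 256 - 1*(-30832) = 256 + 30832 = 31088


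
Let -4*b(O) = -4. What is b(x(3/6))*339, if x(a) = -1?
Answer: 339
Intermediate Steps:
b(O) = 1 (b(O) = -¼*(-4) = 1)
b(x(3/6))*339 = 1*339 = 339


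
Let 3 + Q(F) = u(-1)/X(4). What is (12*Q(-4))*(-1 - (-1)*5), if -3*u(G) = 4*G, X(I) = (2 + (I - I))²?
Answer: -128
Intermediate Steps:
X(I) = 4 (X(I) = (2 + 0)² = 2² = 4)
u(G) = -4*G/3
Q(F) = -8/3 (Q(F) = -3 - 4/3*(-1)/4 = -3 + (4/3)*(¼) = -3 + ⅓ = -8/3)
(12*Q(-4))*(-1 - (-1)*5) = (12*(-8/3))*(-1 - (-1)*5) = -32*(-1 - 1*(-5)) = -32*(-1 + 5) = -32*4 = -128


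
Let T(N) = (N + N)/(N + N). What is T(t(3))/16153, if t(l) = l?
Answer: 1/16153 ≈ 6.1908e-5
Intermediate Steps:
T(N) = 1 (T(N) = (2*N)/((2*N)) = (2*N)*(1/(2*N)) = 1)
T(t(3))/16153 = 1/16153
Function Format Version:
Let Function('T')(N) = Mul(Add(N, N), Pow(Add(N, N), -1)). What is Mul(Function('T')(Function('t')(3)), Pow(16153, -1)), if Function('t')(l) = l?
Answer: Rational(1, 16153) ≈ 6.1908e-5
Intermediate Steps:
Function('T')(N) = 1 (Function('T')(N) = Mul(Mul(2, N), Pow(Mul(2, N), -1)) = Mul(Mul(2, N), Mul(Rational(1, 2), Pow(N, -1))) = 1)
Mul(Function('T')(Function('t')(3)), Pow(16153, -1)) = Mul(1, Pow(16153, -1)) = Mul(1, Rational(1, 16153)) = Rational(1, 16153)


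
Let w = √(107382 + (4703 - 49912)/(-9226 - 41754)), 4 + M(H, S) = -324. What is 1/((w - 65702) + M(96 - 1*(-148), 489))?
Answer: -3366209400/222265332302431 - 2*√69770967606905/222265332302431 ≈ -1.5220e-5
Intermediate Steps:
M(H, S) = -328 (M(H, S) = -4 - 324 = -328)
w = √69770967606905/25490 (w = √(107382 - 45209/(-50980)) = √(107382 - 45209*(-1/50980)) = √(107382 + 45209/50980) = √(5474379569/50980) = √69770967606905/25490 ≈ 327.69)
1/((w - 65702) + M(96 - 1*(-148), 489)) = 1/((√69770967606905/25490 - 65702) - 328) = 1/((-65702 + √69770967606905/25490) - 328) = 1/(-66030 + √69770967606905/25490)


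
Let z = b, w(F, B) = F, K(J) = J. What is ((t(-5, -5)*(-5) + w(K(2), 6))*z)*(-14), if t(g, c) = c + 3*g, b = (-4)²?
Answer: -22848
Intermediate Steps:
b = 16
z = 16
((t(-5, -5)*(-5) + w(K(2), 6))*z)*(-14) = (((-5 + 3*(-5))*(-5) + 2)*16)*(-14) = (((-5 - 15)*(-5) + 2)*16)*(-14) = ((-20*(-5) + 2)*16)*(-14) = ((100 + 2)*16)*(-14) = (102*16)*(-14) = 1632*(-14) = -22848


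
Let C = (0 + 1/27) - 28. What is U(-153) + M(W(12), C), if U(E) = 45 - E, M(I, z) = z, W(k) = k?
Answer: 4591/27 ≈ 170.04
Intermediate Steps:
C = -755/27 (C = (0 + 1/27) - 28 = 1/27 - 28 = -755/27 ≈ -27.963)
U(-153) + M(W(12), C) = (45 - 1*(-153)) - 755/27 = (45 + 153) - 755/27 = 198 - 755/27 = 4591/27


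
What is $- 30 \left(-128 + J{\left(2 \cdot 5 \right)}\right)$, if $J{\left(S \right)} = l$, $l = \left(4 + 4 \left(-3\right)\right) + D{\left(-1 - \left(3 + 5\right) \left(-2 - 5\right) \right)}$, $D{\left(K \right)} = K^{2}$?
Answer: $-86670$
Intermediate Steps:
$l = 3017$ ($l = \left(4 + 4 \left(-3\right)\right) + \left(-1 - \left(3 + 5\right) \left(-2 - 5\right)\right)^{2} = \left(4 - 12\right) + \left(-1 - 8 \left(-7\right)\right)^{2} = -8 + \left(-1 - -56\right)^{2} = -8 + \left(-1 + 56\right)^{2} = -8 + 55^{2} = -8 + 3025 = 3017$)
$J{\left(S \right)} = 3017$
$- 30 \left(-128 + J{\left(2 \cdot 5 \right)}\right) = - 30 \left(-128 + 3017\right) = \left(-30\right) 2889 = -86670$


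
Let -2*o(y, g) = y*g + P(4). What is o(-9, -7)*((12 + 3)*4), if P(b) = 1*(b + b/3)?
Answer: -2050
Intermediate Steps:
P(b) = 4*b/3 (P(b) = 1*(b + b*(⅓)) = 1*(b + b/3) = 1*(4*b/3) = 4*b/3)
o(y, g) = -8/3 - g*y/2 (o(y, g) = -(y*g + (4/3)*4)/2 = -(g*y + 16/3)/2 = -(16/3 + g*y)/2 = -8/3 - g*y/2)
o(-9, -7)*((12 + 3)*4) = (-8/3 - ½*(-7)*(-9))*((12 + 3)*4) = (-8/3 - 63/2)*(15*4) = -205/6*60 = -2050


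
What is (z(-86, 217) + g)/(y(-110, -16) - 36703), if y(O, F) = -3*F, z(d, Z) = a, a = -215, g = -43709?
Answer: 43924/36655 ≈ 1.1983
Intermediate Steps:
z(d, Z) = -215
(z(-86, 217) + g)/(y(-110, -16) - 36703) = (-215 - 43709)/(-3*(-16) - 36703) = -43924/(48 - 36703) = -43924/(-36655) = -43924*(-1/36655) = 43924/36655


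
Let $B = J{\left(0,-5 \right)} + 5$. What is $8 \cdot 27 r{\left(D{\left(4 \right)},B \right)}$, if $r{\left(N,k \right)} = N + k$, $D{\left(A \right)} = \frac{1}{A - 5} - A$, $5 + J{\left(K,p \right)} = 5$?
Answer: $0$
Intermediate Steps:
$J{\left(K,p \right)} = 0$ ($J{\left(K,p \right)} = -5 + 5 = 0$)
$B = 5$ ($B = 0 + 5 = 5$)
$D{\left(A \right)} = \frac{1}{-5 + A} - A$
$8 \cdot 27 r{\left(D{\left(4 \right)},B \right)} = 8 \cdot 27 \left(\frac{1 - 4^{2} + 5 \cdot 4}{-5 + 4} + 5\right) = 216 \left(\frac{1 - 16 + 20}{-1} + 5\right) = 216 \left(- (1 - 16 + 20) + 5\right) = 216 \left(\left(-1\right) 5 + 5\right) = 216 \left(-5 + 5\right) = 216 \cdot 0 = 0$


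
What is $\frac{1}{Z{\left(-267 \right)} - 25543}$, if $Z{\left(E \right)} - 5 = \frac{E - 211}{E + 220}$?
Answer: $- \frac{47}{1199808} \approx -3.9173 \cdot 10^{-5}$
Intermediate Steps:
$Z{\left(E \right)} = 5 + \frac{-211 + E}{220 + E}$ ($Z{\left(E \right)} = 5 + \frac{E - 211}{E + 220} = 5 + \frac{-211 + E}{220 + E}$)
$\frac{1}{Z{\left(-267 \right)} - 25543} = \frac{1}{\frac{889 + 6 \left(-267\right)}{220 - 267} - 25543} = \frac{1}{\frac{889 - 1602}{-47} - 25543} = \frac{1}{\left(- \frac{1}{47}\right) \left(-713\right) - 25543} = \frac{1}{\frac{713}{47} - 25543} = \frac{1}{- \frac{1199808}{47}} = - \frac{47}{1199808}$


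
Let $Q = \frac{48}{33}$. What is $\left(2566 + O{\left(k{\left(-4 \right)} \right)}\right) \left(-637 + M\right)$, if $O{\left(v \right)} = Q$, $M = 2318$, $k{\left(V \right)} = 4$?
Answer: $\frac{47474802}{11} \approx 4.3159 \cdot 10^{6}$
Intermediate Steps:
$Q = \frac{16}{11}$ ($Q = 48 \cdot \frac{1}{33} = \frac{16}{11} \approx 1.4545$)
$O{\left(v \right)} = \frac{16}{11}$
$\left(2566 + O{\left(k{\left(-4 \right)} \right)}\right) \left(-637 + M\right) = \left(2566 + \frac{16}{11}\right) \left(-637 + 2318\right) = \frac{28242}{11} \cdot 1681 = \frac{47474802}{11}$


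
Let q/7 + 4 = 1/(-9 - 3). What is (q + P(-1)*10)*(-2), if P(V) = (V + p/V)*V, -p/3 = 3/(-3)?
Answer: -137/6 ≈ -22.833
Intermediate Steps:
p = 3 (p = -9/(-3) = -9*(-1)/3 = -3*(-1) = 3)
P(V) = V*(V + 3/V) (P(V) = (V + 3/V)*V = V*(V + 3/V))
q = -343/12 (q = -28 + 7/(-9 - 3) = -28 + 7/(-12) = -28 + 7*(-1/12) = -28 - 7/12 = -343/12 ≈ -28.583)
(q + P(-1)*10)*(-2) = (-343/12 + (3 + (-1)²)*10)*(-2) = (-343/12 + (3 + 1)*10)*(-2) = (-343/12 + 4*10)*(-2) = (-343/12 + 40)*(-2) = (137/12)*(-2) = -137/6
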